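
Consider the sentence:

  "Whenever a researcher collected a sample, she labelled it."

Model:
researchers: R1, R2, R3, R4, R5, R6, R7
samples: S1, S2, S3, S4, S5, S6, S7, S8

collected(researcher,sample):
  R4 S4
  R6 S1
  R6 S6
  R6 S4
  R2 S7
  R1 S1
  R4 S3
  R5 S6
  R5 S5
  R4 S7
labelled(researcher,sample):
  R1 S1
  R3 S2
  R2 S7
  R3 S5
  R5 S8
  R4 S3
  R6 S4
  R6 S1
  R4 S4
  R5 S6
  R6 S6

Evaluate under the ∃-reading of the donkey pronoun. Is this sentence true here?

True

"it" takes "a sample" as antecedent — a donkey pronoun bound across the clause boundary.
Weak reading: every researcher r with some collected-sample has at least one collected-sample s such that labelled(r,s).
Per researcher: R1:✓  R2:✓  R4:✓  R5:✓  R6:✓
Every researcher in the restrictor has a witness.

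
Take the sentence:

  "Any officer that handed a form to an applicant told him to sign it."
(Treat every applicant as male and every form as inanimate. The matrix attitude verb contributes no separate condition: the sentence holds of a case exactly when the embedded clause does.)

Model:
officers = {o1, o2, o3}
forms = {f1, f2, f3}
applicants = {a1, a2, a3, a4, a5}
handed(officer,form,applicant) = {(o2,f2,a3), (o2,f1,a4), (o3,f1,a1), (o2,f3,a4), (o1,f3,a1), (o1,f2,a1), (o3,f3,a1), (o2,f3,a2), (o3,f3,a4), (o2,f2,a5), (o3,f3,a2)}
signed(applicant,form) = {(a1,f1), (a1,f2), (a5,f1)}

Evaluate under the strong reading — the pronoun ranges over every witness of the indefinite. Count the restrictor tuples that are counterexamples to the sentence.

"him" takes "an applicant" as antecedent and "it" takes "a form"; both are donkey pronouns co-varying with the restrictor.
Strong reading: for every (o,f,a) with handed(o,f,a), signed(a,f).
Restrictor triples: (o1,f2,a1)→signed(a1,f2) ✓  (o1,f3,a1)→signed(a1,f3) ✗  (o2,f1,a4)→signed(a4,f1) ✗  (o2,f2,a3)→signed(a3,f2) ✗  (o2,f2,a5)→signed(a5,f2) ✗  (o2,f3,a2)→signed(a2,f3) ✗  (o2,f3,a4)→signed(a4,f3) ✗  (o3,f1,a1)→signed(a1,f1) ✓  (o3,f3,a1)→signed(a1,f3) ✗  (o3,f3,a2)→signed(a2,f3) ✗  (o3,f3,a4)→signed(a4,f3) ✗
Counterexamples (restrictor triples failing the scope): 9.

9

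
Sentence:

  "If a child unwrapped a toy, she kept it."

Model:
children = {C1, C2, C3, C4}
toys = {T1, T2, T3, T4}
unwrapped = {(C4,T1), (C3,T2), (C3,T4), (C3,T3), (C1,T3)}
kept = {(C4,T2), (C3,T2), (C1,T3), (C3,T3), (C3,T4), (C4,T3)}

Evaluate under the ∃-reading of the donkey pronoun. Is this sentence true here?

False

"it" takes "a toy" as antecedent — a donkey pronoun bound across the clause boundary.
Weak reading: every child c with some unwrapped-toy has at least one unwrapped-toy t such that kept(c,t).
Per child: C1:✓  C3:✓  C4:✗
C4 has no witness among its unwrapped-toys.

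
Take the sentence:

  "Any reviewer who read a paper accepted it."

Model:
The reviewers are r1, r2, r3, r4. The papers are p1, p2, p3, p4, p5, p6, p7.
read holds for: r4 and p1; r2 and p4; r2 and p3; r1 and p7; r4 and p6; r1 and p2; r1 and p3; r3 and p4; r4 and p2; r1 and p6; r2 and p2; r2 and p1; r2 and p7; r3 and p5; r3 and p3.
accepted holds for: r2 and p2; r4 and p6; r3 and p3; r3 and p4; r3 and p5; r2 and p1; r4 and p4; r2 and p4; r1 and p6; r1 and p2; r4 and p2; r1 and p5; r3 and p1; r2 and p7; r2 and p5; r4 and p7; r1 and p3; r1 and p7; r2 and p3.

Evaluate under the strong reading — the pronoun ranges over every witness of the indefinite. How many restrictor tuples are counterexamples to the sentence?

"it" takes "a paper" as antecedent — a donkey pronoun bound across the clause boundary.
Strong reading: for every (r,p) with read(r,p), accepted(r,p).
Restrictor pairs: (r1,p2) ✓  (r1,p3) ✓  (r1,p6) ✓  (r1,p7) ✓  (r2,p1) ✓  (r2,p2) ✓  (r2,p3) ✓  (r2,p4) ✓  (r2,p7) ✓  (r3,p3) ✓  (r3,p4) ✓  (r3,p5) ✓  (r4,p1) ✗  (r4,p2) ✓  (r4,p6) ✓
Counterexamples (restrictor pairs failing the scope): 1.

1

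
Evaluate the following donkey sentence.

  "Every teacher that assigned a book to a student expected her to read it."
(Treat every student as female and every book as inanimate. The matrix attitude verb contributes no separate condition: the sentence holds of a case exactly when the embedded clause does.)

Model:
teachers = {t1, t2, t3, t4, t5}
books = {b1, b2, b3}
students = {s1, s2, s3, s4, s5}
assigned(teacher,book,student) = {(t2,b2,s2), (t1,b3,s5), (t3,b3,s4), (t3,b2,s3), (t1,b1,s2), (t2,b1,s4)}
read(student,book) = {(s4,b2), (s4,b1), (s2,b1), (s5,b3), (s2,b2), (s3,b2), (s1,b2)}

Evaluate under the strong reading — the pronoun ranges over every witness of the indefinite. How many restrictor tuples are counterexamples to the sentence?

1

"her" takes "a student" as antecedent and "it" takes "a book"; both are donkey pronouns co-varying with the restrictor.
Strong reading: for every (t,b,s) with assigned(t,b,s), read(s,b).
Restrictor triples: (t1,b1,s2)→read(s2,b1) ✓  (t1,b3,s5)→read(s5,b3) ✓  (t2,b1,s4)→read(s4,b1) ✓  (t2,b2,s2)→read(s2,b2) ✓  (t3,b2,s3)→read(s3,b2) ✓  (t3,b3,s4)→read(s4,b3) ✗
Counterexamples (restrictor triples failing the scope): 1.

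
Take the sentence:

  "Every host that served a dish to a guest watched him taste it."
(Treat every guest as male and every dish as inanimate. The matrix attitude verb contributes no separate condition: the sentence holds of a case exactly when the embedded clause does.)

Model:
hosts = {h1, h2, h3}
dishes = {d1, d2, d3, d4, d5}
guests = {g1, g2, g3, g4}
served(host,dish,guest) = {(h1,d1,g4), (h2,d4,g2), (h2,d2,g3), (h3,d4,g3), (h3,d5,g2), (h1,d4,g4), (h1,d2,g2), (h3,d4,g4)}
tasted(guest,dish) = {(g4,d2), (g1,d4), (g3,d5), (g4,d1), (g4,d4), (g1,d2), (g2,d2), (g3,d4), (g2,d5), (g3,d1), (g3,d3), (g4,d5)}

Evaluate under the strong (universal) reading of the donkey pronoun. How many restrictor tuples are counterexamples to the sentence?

2

"him" takes "a guest" as antecedent and "it" takes "a dish"; both are donkey pronouns co-varying with the restrictor.
Strong reading: for every (h,d,g) with served(h,d,g), tasted(g,d).
Restrictor triples: (h1,d1,g4)→tasted(g4,d1) ✓  (h1,d2,g2)→tasted(g2,d2) ✓  (h1,d4,g4)→tasted(g4,d4) ✓  (h2,d2,g3)→tasted(g3,d2) ✗  (h2,d4,g2)→tasted(g2,d4) ✗  (h3,d4,g3)→tasted(g3,d4) ✓  (h3,d4,g4)→tasted(g4,d4) ✓  (h3,d5,g2)→tasted(g2,d5) ✓
Counterexamples (restrictor triples failing the scope): 2.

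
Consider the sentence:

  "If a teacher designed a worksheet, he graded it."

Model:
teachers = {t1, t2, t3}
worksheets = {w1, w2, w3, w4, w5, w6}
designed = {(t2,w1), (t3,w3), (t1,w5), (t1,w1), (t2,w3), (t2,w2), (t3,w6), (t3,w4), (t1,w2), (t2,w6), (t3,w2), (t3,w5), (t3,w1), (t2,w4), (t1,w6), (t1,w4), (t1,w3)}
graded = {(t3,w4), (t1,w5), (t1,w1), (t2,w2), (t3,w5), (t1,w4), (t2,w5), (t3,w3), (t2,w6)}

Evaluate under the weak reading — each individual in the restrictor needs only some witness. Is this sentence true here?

"it" takes "a worksheet" as antecedent — a donkey pronoun bound across the clause boundary.
Weak reading: every teacher t with some designed-worksheet has at least one designed-worksheet w such that graded(t,w).
Per teacher: t1:✓  t2:✓  t3:✓
Every teacher in the restrictor has a witness.

True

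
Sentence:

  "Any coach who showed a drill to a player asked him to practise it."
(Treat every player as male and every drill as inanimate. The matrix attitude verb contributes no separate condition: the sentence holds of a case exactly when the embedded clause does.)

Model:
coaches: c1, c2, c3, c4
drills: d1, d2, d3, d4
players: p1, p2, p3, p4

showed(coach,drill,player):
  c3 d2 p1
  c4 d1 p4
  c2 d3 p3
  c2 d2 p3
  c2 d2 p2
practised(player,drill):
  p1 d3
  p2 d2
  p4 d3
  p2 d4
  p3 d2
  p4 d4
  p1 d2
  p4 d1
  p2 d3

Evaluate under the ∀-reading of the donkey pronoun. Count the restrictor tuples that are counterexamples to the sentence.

"him" takes "a player" as antecedent and "it" takes "a drill"; both are donkey pronouns co-varying with the restrictor.
Strong reading: for every (c,d,p) with showed(c,d,p), practised(p,d).
Restrictor triples: (c2,d2,p2)→practised(p2,d2) ✓  (c2,d2,p3)→practised(p3,d2) ✓  (c2,d3,p3)→practised(p3,d3) ✗  (c3,d2,p1)→practised(p1,d2) ✓  (c4,d1,p4)→practised(p4,d1) ✓
Counterexamples (restrictor triples failing the scope): 1.

1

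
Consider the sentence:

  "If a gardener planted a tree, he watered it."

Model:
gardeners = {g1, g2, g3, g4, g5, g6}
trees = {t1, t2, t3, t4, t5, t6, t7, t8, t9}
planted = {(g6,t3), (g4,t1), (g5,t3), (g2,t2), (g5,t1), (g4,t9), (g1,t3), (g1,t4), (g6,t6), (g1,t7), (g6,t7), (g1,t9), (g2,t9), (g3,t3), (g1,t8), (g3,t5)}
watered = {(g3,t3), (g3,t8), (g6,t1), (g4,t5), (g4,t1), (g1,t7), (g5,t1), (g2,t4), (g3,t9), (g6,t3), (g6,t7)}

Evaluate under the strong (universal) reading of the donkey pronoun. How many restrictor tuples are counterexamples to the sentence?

10

"it" takes "a tree" as antecedent — a donkey pronoun bound across the clause boundary.
Strong reading: for every (g,t) with planted(g,t), watered(g,t).
Restrictor pairs: (g1,t3) ✗  (g1,t4) ✗  (g1,t7) ✓  (g1,t8) ✗  (g1,t9) ✗  (g2,t2) ✗  (g2,t9) ✗  (g3,t3) ✓  (g3,t5) ✗  (g4,t1) ✓  (g4,t9) ✗  (g5,t1) ✓  (g5,t3) ✗  (g6,t3) ✓  (g6,t6) ✗  (g6,t7) ✓
Counterexamples (restrictor pairs failing the scope): 10.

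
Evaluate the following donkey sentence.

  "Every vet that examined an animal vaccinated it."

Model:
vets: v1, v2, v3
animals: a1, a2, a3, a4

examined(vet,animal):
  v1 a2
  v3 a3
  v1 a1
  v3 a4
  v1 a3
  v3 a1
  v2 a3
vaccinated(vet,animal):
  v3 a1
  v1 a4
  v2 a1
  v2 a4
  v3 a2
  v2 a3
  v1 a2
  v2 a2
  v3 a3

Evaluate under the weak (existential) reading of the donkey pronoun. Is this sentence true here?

True

"it" takes "an animal" as antecedent — a donkey pronoun bound across the clause boundary.
Weak reading: every vet v with some examined-animal has at least one examined-animal a such that vaccinated(v,a).
Per vet: v1:✓  v2:✓  v3:✓
Every vet in the restrictor has a witness.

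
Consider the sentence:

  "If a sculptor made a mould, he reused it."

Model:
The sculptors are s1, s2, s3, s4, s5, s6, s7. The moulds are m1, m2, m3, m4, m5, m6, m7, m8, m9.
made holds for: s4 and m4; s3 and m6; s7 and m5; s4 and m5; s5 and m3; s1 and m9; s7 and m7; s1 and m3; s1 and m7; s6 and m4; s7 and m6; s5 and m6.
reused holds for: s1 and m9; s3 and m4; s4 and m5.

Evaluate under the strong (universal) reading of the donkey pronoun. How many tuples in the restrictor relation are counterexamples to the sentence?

10

"it" takes "a mould" as antecedent — a donkey pronoun bound across the clause boundary.
Strong reading: for every (s,m) with made(s,m), reused(s,m).
Restrictor pairs: (s1,m3) ✗  (s1,m7) ✗  (s1,m9) ✓  (s3,m6) ✗  (s4,m4) ✗  (s4,m5) ✓  (s5,m3) ✗  (s5,m6) ✗  (s6,m4) ✗  (s7,m5) ✗  (s7,m6) ✗  (s7,m7) ✗
Counterexamples (restrictor pairs failing the scope): 10.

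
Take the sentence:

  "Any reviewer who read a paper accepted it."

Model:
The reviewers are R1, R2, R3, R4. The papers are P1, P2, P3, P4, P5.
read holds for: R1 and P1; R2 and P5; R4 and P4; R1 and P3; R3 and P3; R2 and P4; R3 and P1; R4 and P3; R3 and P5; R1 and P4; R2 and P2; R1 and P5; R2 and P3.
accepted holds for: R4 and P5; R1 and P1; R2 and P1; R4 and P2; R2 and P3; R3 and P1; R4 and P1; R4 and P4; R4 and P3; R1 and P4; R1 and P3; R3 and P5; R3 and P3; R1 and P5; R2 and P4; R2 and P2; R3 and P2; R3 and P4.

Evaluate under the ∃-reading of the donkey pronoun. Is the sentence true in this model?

"it" takes "a paper" as antecedent — a donkey pronoun bound across the clause boundary.
Weak reading: every reviewer r with some read-paper has at least one read-paper p such that accepted(r,p).
Per reviewer: R1:✓  R2:✓  R3:✓  R4:✓
Every reviewer in the restrictor has a witness.

True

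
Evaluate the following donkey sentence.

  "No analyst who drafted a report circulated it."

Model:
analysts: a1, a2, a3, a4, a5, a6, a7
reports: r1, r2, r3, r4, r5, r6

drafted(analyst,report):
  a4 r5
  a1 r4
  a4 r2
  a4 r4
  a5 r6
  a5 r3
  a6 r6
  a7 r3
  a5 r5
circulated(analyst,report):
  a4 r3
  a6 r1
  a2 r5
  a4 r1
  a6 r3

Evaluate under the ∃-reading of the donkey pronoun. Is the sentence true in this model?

True

"it" takes "a report" as antecedent — a donkey pronoun bound across the clause boundary.
Truth condition: for no (a,r) with drafted(a,r) does circulated(a,r) hold.
Restrictor pairs — does the scope hold? (a1,r4):fails  (a4,r2):fails  (a4,r4):fails  (a4,r5):fails  (a5,r3):fails  (a5,r5):fails  (a5,r6):fails  (a6,r6):fails  (a7,r3):fails
Scope holds for no restrictor pair, so the sentence is true.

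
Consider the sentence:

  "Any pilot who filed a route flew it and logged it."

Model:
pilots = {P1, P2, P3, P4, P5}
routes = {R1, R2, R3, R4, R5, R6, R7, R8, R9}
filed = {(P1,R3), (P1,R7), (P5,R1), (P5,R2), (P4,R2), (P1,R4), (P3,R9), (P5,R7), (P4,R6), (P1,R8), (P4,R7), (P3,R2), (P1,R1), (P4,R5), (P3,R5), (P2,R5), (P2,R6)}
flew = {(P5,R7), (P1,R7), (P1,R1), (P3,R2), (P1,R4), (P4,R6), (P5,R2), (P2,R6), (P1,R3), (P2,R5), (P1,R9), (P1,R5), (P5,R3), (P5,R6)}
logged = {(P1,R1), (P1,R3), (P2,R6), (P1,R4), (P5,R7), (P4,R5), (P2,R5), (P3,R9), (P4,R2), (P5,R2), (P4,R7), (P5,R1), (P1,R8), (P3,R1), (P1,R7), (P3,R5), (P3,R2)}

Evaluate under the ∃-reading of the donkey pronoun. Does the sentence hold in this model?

False

"it" takes "a route" as antecedent — a donkey pronoun bound across the clause boundary.
Weak reading: every pilot p with some filed-route has at least one filed-route r such that flew(p,r) ∧ logged(p,r).
Per pilot: P1:✓  P2:✓  P3:✓  P4:✗  P5:✓
P4 has no witness among its filed-routes.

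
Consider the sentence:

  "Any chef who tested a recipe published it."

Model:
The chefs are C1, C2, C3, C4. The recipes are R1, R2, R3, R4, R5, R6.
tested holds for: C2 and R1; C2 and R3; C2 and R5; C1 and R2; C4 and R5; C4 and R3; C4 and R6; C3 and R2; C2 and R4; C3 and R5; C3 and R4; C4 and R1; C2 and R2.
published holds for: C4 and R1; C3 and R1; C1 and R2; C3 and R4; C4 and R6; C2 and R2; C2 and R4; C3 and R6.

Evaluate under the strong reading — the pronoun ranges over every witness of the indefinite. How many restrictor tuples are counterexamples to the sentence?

7

"it" takes "a recipe" as antecedent — a donkey pronoun bound across the clause boundary.
Strong reading: for every (c,r) with tested(c,r), published(c,r).
Restrictor pairs: (C1,R2) ✓  (C2,R1) ✗  (C2,R2) ✓  (C2,R3) ✗  (C2,R4) ✓  (C2,R5) ✗  (C3,R2) ✗  (C3,R4) ✓  (C3,R5) ✗  (C4,R1) ✓  (C4,R3) ✗  (C4,R5) ✗  (C4,R6) ✓
Counterexamples (restrictor pairs failing the scope): 7.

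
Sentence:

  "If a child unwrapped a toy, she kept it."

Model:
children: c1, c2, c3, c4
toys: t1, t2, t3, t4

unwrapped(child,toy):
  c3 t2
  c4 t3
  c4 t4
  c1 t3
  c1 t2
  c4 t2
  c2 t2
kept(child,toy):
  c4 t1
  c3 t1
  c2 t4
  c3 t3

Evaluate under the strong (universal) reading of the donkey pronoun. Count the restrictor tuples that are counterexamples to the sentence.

7

"it" takes "a toy" as antecedent — a donkey pronoun bound across the clause boundary.
Strong reading: for every (c,t) with unwrapped(c,t), kept(c,t).
Restrictor pairs: (c1,t2) ✗  (c1,t3) ✗  (c2,t2) ✗  (c3,t2) ✗  (c4,t2) ✗  (c4,t3) ✗  (c4,t4) ✗
Counterexamples (restrictor pairs failing the scope): 7.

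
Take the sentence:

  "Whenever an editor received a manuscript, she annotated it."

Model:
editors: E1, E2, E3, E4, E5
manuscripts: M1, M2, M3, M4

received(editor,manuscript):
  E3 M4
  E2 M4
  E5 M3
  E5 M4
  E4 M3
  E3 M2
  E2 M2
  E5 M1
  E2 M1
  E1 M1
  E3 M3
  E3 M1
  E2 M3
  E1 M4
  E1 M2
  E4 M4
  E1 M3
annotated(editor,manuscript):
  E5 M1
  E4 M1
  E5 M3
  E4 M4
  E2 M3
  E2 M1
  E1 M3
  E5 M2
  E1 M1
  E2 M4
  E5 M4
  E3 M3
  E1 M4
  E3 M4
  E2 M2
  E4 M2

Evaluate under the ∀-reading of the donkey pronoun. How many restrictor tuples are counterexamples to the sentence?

"it" takes "a manuscript" as antecedent — a donkey pronoun bound across the clause boundary.
Strong reading: for every (e,m) with received(e,m), annotated(e,m).
Restrictor pairs: (E1,M1) ✓  (E1,M2) ✗  (E1,M3) ✓  (E1,M4) ✓  (E2,M1) ✓  (E2,M2) ✓  (E2,M3) ✓  (E2,M4) ✓  (E3,M1) ✗  (E3,M2) ✗  (E3,M3) ✓  (E3,M4) ✓  (E4,M3) ✗  (E4,M4) ✓  (E5,M1) ✓  (E5,M3) ✓  (E5,M4) ✓
Counterexamples (restrictor pairs failing the scope): 4.

4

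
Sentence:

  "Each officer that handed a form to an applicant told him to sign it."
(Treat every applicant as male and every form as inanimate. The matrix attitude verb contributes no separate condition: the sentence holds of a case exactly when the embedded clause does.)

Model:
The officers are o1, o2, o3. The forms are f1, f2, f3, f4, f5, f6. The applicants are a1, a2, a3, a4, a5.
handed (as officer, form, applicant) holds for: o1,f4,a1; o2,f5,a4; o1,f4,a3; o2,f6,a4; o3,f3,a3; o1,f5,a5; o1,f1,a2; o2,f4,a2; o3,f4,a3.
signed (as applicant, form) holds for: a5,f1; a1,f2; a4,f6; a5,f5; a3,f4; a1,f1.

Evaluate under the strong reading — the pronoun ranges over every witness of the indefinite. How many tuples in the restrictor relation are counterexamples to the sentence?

"him" takes "an applicant" as antecedent and "it" takes "a form"; both are donkey pronouns co-varying with the restrictor.
Strong reading: for every (o,f,a) with handed(o,f,a), signed(a,f).
Restrictor triples: (o1,f1,a2)→signed(a2,f1) ✗  (o1,f4,a1)→signed(a1,f4) ✗  (o1,f4,a3)→signed(a3,f4) ✓  (o1,f5,a5)→signed(a5,f5) ✓  (o2,f4,a2)→signed(a2,f4) ✗  (o2,f5,a4)→signed(a4,f5) ✗  (o2,f6,a4)→signed(a4,f6) ✓  (o3,f3,a3)→signed(a3,f3) ✗  (o3,f4,a3)→signed(a3,f4) ✓
Counterexamples (restrictor triples failing the scope): 5.

5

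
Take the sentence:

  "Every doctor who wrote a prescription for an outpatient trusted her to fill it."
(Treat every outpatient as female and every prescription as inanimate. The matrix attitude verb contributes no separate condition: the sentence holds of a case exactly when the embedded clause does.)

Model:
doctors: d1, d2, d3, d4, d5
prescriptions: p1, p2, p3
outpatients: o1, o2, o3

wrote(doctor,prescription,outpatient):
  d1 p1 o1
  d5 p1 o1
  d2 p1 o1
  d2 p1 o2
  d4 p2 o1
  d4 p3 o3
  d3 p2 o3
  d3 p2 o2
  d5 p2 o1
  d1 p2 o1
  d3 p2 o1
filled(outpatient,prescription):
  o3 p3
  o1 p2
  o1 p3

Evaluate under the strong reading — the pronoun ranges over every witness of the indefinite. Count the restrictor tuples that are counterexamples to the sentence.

6

"her" takes "an outpatient" as antecedent and "it" takes "a prescription"; both are donkey pronouns co-varying with the restrictor.
Strong reading: for every (d,p,o) with wrote(d,p,o), filled(o,p).
Restrictor triples: (d1,p1,o1)→filled(o1,p1) ✗  (d1,p2,o1)→filled(o1,p2) ✓  (d2,p1,o1)→filled(o1,p1) ✗  (d2,p1,o2)→filled(o2,p1) ✗  (d3,p2,o1)→filled(o1,p2) ✓  (d3,p2,o2)→filled(o2,p2) ✗  (d3,p2,o3)→filled(o3,p2) ✗  (d4,p2,o1)→filled(o1,p2) ✓  (d4,p3,o3)→filled(o3,p3) ✓  (d5,p1,o1)→filled(o1,p1) ✗  (d5,p2,o1)→filled(o1,p2) ✓
Counterexamples (restrictor triples failing the scope): 6.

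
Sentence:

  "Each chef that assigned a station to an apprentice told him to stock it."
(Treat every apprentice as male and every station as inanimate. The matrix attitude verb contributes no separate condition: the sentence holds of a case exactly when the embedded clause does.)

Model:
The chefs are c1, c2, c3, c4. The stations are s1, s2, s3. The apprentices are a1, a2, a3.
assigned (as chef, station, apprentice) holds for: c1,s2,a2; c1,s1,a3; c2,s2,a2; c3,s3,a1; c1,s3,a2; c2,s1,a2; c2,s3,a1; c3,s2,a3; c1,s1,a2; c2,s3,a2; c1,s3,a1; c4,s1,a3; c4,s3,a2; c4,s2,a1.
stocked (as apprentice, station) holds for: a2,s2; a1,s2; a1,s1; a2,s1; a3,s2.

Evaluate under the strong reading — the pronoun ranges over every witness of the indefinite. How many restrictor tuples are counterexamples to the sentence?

8

"him" takes "an apprentice" as antecedent and "it" takes "a station"; both are donkey pronouns co-varying with the restrictor.
Strong reading: for every (c,s,a) with assigned(c,s,a), stocked(a,s).
Restrictor triples: (c1,s1,a2)→stocked(a2,s1) ✓  (c1,s1,a3)→stocked(a3,s1) ✗  (c1,s2,a2)→stocked(a2,s2) ✓  (c1,s3,a1)→stocked(a1,s3) ✗  (c1,s3,a2)→stocked(a2,s3) ✗  (c2,s1,a2)→stocked(a2,s1) ✓  (c2,s2,a2)→stocked(a2,s2) ✓  (c2,s3,a1)→stocked(a1,s3) ✗  (c2,s3,a2)→stocked(a2,s3) ✗  (c3,s2,a3)→stocked(a3,s2) ✓  (c3,s3,a1)→stocked(a1,s3) ✗  (c4,s1,a3)→stocked(a3,s1) ✗  (c4,s2,a1)→stocked(a1,s2) ✓  (c4,s3,a2)→stocked(a2,s3) ✗
Counterexamples (restrictor triples failing the scope): 8.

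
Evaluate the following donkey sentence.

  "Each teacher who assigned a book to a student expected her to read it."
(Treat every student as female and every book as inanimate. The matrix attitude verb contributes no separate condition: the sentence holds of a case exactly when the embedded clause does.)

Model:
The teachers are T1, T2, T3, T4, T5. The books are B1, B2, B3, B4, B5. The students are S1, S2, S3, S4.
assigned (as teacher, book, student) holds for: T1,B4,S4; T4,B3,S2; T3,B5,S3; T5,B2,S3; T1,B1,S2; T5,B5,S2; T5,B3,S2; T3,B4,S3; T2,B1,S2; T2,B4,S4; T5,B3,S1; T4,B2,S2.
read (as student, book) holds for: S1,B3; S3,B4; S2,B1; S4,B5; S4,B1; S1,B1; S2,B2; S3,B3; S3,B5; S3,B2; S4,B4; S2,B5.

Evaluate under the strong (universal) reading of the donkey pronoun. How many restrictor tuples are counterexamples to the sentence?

"her" takes "a student" as antecedent and "it" takes "a book"; both are donkey pronouns co-varying with the restrictor.
Strong reading: for every (t,b,s) with assigned(t,b,s), read(s,b).
Restrictor triples: (T1,B1,S2)→read(S2,B1) ✓  (T1,B4,S4)→read(S4,B4) ✓  (T2,B1,S2)→read(S2,B1) ✓  (T2,B4,S4)→read(S4,B4) ✓  (T3,B4,S3)→read(S3,B4) ✓  (T3,B5,S3)→read(S3,B5) ✓  (T4,B2,S2)→read(S2,B2) ✓  (T4,B3,S2)→read(S2,B3) ✗  (T5,B2,S3)→read(S3,B2) ✓  (T5,B3,S1)→read(S1,B3) ✓  (T5,B3,S2)→read(S2,B3) ✗  (T5,B5,S2)→read(S2,B5) ✓
Counterexamples (restrictor triples failing the scope): 2.

2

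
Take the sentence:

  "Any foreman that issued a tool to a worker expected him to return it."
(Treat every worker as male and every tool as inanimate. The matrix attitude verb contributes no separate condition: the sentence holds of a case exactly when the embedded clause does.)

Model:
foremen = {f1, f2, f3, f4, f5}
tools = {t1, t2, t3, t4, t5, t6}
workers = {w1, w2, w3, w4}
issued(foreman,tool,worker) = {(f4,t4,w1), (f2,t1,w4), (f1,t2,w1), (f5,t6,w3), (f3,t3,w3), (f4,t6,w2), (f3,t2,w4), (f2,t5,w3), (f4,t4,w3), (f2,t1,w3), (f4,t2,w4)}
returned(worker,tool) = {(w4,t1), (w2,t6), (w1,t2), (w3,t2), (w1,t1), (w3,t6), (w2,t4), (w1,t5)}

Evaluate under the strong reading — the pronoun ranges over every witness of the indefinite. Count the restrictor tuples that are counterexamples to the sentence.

7

"him" takes "a worker" as antecedent and "it" takes "a tool"; both are donkey pronouns co-varying with the restrictor.
Strong reading: for every (f,t,w) with issued(f,t,w), returned(w,t).
Restrictor triples: (f1,t2,w1)→returned(w1,t2) ✓  (f2,t1,w3)→returned(w3,t1) ✗  (f2,t1,w4)→returned(w4,t1) ✓  (f2,t5,w3)→returned(w3,t5) ✗  (f3,t2,w4)→returned(w4,t2) ✗  (f3,t3,w3)→returned(w3,t3) ✗  (f4,t2,w4)→returned(w4,t2) ✗  (f4,t4,w1)→returned(w1,t4) ✗  (f4,t4,w3)→returned(w3,t4) ✗  (f4,t6,w2)→returned(w2,t6) ✓  (f5,t6,w3)→returned(w3,t6) ✓
Counterexamples (restrictor triples failing the scope): 7.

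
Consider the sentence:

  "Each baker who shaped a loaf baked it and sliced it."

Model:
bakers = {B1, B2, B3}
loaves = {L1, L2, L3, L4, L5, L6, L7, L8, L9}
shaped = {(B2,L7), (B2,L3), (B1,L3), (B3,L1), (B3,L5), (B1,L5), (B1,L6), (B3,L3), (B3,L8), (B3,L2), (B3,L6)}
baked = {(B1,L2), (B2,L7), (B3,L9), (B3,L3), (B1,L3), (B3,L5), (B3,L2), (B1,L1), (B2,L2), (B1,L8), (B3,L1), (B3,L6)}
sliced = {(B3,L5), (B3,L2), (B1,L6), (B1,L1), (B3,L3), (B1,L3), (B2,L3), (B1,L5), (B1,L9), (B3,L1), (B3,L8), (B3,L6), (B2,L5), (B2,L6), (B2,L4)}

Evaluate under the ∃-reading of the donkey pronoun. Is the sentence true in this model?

False

"it" takes "a loaf" as antecedent — a donkey pronoun bound across the clause boundary.
Weak reading: every baker b with some shaped-loaf has at least one shaped-loaf l such that baked(b,l) ∧ sliced(b,l).
Per baker: B1:✓  B2:✗  B3:✓
B2 has no witness among its shaped-loaves.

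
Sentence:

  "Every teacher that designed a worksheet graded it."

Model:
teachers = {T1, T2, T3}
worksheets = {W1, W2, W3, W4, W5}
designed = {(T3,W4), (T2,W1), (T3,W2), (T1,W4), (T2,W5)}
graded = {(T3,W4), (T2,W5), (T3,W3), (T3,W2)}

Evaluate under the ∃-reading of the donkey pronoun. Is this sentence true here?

"it" takes "a worksheet" as antecedent — a donkey pronoun bound across the clause boundary.
Weak reading: every teacher t with some designed-worksheet has at least one designed-worksheet w such that graded(t,w).
Per teacher: T1:✗  T2:✓  T3:✓
T1 has no witness among its designed-worksheets.

False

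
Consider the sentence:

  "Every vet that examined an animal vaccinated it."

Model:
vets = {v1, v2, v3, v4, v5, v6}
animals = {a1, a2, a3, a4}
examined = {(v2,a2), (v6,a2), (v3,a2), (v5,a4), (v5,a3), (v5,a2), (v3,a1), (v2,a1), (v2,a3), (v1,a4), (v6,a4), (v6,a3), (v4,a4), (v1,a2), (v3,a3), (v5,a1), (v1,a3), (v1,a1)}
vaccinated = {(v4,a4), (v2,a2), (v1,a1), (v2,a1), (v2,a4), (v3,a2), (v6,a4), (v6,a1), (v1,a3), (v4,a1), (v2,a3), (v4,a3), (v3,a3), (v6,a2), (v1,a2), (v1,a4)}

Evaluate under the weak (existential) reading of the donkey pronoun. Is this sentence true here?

"it" takes "an animal" as antecedent — a donkey pronoun bound across the clause boundary.
Weak reading: every vet v with some examined-animal has at least one examined-animal a such that vaccinated(v,a).
Per vet: v1:✓  v2:✓  v3:✓  v4:✓  v5:✗  v6:✓
v5 has no witness among its examined-animals.

False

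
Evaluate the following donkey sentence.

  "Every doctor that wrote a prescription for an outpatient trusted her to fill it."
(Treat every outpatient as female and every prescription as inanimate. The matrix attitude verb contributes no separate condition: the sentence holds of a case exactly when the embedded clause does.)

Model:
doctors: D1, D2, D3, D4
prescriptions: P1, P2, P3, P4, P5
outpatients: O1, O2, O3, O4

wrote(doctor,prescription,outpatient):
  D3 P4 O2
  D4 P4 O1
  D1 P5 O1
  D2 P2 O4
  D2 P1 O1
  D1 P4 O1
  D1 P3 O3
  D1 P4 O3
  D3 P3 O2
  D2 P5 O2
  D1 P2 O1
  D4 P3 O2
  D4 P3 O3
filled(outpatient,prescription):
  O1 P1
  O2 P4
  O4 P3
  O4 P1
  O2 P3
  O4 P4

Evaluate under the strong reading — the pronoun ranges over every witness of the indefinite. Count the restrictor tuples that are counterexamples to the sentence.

"her" takes "an outpatient" as antecedent and "it" takes "a prescription"; both are donkey pronouns co-varying with the restrictor.
Strong reading: for every (d,p,o) with wrote(d,p,o), filled(o,p).
Restrictor triples: (D1,P2,O1)→filled(O1,P2) ✗  (D1,P3,O3)→filled(O3,P3) ✗  (D1,P4,O1)→filled(O1,P4) ✗  (D1,P4,O3)→filled(O3,P4) ✗  (D1,P5,O1)→filled(O1,P5) ✗  (D2,P1,O1)→filled(O1,P1) ✓  (D2,P2,O4)→filled(O4,P2) ✗  (D2,P5,O2)→filled(O2,P5) ✗  (D3,P3,O2)→filled(O2,P3) ✓  (D3,P4,O2)→filled(O2,P4) ✓  (D4,P3,O2)→filled(O2,P3) ✓  (D4,P3,O3)→filled(O3,P3) ✗  (D4,P4,O1)→filled(O1,P4) ✗
Counterexamples (restrictor triples failing the scope): 9.

9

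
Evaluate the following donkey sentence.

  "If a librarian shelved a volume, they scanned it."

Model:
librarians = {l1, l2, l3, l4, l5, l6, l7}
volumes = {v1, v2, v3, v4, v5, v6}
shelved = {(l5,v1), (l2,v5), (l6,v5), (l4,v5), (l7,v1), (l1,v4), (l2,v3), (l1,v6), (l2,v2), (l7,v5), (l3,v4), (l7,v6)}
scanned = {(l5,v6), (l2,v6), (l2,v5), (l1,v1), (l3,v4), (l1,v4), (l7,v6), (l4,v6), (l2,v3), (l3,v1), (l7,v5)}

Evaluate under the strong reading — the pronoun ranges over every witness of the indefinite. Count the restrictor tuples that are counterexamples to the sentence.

"it" takes "a volume" as antecedent — a donkey pronoun bound across the clause boundary.
Strong reading: for every (l,v) with shelved(l,v), scanned(l,v).
Restrictor pairs: (l1,v4) ✓  (l1,v6) ✗  (l2,v2) ✗  (l2,v3) ✓  (l2,v5) ✓  (l3,v4) ✓  (l4,v5) ✗  (l5,v1) ✗  (l6,v5) ✗  (l7,v1) ✗  (l7,v5) ✓  (l7,v6) ✓
Counterexamples (restrictor pairs failing the scope): 6.

6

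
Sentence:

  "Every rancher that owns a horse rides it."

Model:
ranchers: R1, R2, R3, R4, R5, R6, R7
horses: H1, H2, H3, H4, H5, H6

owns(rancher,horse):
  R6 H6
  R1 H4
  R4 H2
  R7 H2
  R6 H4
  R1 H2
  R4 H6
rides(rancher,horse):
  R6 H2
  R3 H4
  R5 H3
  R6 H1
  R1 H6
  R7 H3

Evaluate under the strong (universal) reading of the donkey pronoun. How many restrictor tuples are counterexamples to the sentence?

7

"it" takes "a horse" as antecedent — a donkey pronoun bound across the clause boundary.
Strong reading: for every (r,h) with owns(r,h), rides(r,h).
Restrictor pairs: (R1,H2) ✗  (R1,H4) ✗  (R4,H2) ✗  (R4,H6) ✗  (R6,H4) ✗  (R6,H6) ✗  (R7,H2) ✗
Counterexamples (restrictor pairs failing the scope): 7.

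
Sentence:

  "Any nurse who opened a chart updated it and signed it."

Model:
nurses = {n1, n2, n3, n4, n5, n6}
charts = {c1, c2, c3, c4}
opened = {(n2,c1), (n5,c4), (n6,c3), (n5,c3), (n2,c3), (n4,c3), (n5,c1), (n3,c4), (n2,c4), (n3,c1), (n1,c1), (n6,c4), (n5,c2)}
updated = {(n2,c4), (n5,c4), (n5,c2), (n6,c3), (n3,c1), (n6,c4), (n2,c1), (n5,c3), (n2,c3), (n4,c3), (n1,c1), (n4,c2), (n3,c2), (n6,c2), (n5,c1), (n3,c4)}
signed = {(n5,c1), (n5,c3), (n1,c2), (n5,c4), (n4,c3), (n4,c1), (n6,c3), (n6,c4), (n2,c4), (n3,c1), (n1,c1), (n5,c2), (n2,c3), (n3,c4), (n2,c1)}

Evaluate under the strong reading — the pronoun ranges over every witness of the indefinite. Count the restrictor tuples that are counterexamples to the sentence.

0

"it" takes "a chart" as antecedent — a donkey pronoun bound across the clause boundary.
Strong reading: for every (n,c) with opened(n,c), updated(n,c) ∧ signed(n,c).
Restrictor pairs: (n1,c1) ✓  (n2,c1) ✓  (n2,c3) ✓  (n2,c4) ✓  (n3,c1) ✓  (n3,c4) ✓  (n4,c3) ✓  (n5,c1) ✓  (n5,c2) ✓  (n5,c3) ✓  (n5,c4) ✓  (n6,c3) ✓  (n6,c4) ✓
Counterexamples (restrictor pairs failing the scope): 0.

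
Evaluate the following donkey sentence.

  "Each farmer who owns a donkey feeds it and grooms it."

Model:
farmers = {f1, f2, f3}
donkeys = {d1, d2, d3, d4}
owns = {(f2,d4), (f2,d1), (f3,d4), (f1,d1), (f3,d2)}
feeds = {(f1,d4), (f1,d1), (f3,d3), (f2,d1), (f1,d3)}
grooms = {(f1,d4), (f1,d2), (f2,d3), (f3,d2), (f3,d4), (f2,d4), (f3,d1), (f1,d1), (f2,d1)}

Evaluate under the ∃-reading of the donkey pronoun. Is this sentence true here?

False

"it" takes "a donkey" as antecedent — a donkey pronoun bound across the clause boundary.
Weak reading: every farmer f with some owns-donkey has at least one owns-donkey d such that feeds(f,d) ∧ grooms(f,d).
Per farmer: f1:✓  f2:✓  f3:✗
f3 has no witness among its owns-donkeys.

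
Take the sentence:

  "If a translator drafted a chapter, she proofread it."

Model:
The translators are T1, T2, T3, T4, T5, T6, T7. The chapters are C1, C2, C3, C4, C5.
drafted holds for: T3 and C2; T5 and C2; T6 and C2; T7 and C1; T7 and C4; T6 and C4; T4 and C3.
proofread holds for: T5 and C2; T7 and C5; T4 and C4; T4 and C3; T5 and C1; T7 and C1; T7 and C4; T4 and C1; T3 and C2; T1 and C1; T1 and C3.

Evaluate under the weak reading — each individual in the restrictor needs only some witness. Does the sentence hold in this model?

"it" takes "a chapter" as antecedent — a donkey pronoun bound across the clause boundary.
Weak reading: every translator t with some drafted-chapter has at least one drafted-chapter c such that proofread(t,c).
Per translator: T3:✓  T4:✓  T5:✓  T6:✗  T7:✓
T6 has no witness among its drafted-chapters.

False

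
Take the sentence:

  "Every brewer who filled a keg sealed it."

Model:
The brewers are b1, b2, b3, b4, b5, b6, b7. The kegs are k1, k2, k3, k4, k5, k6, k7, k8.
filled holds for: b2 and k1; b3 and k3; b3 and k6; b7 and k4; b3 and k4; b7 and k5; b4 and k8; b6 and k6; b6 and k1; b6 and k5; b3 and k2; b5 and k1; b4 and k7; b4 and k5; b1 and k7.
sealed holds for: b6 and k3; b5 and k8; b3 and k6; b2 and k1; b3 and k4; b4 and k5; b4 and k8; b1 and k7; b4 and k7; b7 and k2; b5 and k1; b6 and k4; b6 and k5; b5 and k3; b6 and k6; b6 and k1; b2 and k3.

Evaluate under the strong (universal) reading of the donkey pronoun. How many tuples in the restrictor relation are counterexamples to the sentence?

4

"it" takes "a keg" as antecedent — a donkey pronoun bound across the clause boundary.
Strong reading: for every (b,k) with filled(b,k), sealed(b,k).
Restrictor pairs: (b1,k7) ✓  (b2,k1) ✓  (b3,k2) ✗  (b3,k3) ✗  (b3,k4) ✓  (b3,k6) ✓  (b4,k5) ✓  (b4,k7) ✓  (b4,k8) ✓  (b5,k1) ✓  (b6,k1) ✓  (b6,k5) ✓  (b6,k6) ✓  (b7,k4) ✗  (b7,k5) ✗
Counterexamples (restrictor pairs failing the scope): 4.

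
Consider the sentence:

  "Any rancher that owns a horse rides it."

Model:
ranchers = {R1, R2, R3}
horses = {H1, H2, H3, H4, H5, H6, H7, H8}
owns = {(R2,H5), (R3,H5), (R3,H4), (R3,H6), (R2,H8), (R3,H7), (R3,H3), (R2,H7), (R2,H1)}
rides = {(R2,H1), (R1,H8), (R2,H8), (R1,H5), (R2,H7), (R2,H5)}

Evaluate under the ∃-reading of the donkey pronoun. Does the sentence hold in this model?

False

"it" takes "a horse" as antecedent — a donkey pronoun bound across the clause boundary.
Weak reading: every rancher r with some owns-horse has at least one owns-horse h such that rides(r,h).
Per rancher: R2:✓  R3:✗
R3 has no witness among its owns-horses.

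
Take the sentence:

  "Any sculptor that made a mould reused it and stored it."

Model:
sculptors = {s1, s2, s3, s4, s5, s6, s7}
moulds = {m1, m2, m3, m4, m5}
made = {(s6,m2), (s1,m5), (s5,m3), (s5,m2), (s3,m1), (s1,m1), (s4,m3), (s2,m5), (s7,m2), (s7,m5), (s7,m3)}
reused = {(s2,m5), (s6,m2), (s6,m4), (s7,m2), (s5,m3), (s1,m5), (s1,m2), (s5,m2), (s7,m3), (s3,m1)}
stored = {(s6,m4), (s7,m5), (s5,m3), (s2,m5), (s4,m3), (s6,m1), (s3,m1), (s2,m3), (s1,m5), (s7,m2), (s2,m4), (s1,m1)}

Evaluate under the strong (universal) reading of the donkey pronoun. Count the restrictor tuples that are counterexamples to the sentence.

"it" takes "a mould" as antecedent — a donkey pronoun bound across the clause boundary.
Strong reading: for every (s,m) with made(s,m), reused(s,m) ∧ stored(s,m).
Restrictor pairs: (s1,m1) ✗  (s1,m5) ✓  (s2,m5) ✓  (s3,m1) ✓  (s4,m3) ✗  (s5,m2) ✗  (s5,m3) ✓  (s6,m2) ✗  (s7,m2) ✓  (s7,m3) ✗  (s7,m5) ✗
Counterexamples (restrictor pairs failing the scope): 6.

6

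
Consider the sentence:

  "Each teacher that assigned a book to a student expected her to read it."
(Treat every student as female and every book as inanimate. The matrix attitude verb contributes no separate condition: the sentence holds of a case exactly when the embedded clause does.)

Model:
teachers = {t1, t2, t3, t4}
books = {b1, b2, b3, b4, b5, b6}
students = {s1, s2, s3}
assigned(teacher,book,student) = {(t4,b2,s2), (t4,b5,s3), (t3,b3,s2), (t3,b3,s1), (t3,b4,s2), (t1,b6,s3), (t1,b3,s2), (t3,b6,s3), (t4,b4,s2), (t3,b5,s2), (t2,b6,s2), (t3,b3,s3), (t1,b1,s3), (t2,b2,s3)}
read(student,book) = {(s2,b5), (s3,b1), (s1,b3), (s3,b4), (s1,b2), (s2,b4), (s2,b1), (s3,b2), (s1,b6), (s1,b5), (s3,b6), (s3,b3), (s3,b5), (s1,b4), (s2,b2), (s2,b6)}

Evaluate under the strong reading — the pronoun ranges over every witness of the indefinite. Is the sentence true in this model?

"her" takes "a student" as antecedent and "it" takes "a book"; both are donkey pronouns co-varying with the restrictor.
Strong reading: for every (t,b,s) with assigned(t,b,s), read(s,b).
Restrictor triples: (t1,b1,s3)→read(s3,b1) ✓  (t1,b3,s2)→read(s2,b3) ✗  (t1,b6,s3)→read(s3,b6) ✓  (t2,b2,s3)→read(s3,b2) ✓  (t2,b6,s2)→read(s2,b6) ✓  (t3,b3,s1)→read(s1,b3) ✓  (t3,b3,s2)→read(s2,b3) ✗  (t3,b3,s3)→read(s3,b3) ✓  (t3,b4,s2)→read(s2,b4) ✓  (t3,b5,s2)→read(s2,b5) ✓  (t3,b6,s3)→read(s3,b6) ✓  (t4,b2,s2)→read(s2,b2) ✓  (t4,b4,s2)→read(s2,b4) ✓  (t4,b5,s3)→read(s3,b5) ✓
Counterexample: (t1,b3,s2) — read(s2,b3) does not hold.

False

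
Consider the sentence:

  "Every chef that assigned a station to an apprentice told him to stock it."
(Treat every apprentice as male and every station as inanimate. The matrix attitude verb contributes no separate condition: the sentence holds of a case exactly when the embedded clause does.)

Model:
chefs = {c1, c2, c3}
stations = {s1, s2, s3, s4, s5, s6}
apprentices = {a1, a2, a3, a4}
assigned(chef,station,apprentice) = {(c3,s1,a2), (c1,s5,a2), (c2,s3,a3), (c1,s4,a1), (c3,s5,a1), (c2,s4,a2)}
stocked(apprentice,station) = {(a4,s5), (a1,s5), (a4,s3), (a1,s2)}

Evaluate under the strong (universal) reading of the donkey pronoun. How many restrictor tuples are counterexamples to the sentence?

5

"him" takes "an apprentice" as antecedent and "it" takes "a station"; both are donkey pronouns co-varying with the restrictor.
Strong reading: for every (c,s,a) with assigned(c,s,a), stocked(a,s).
Restrictor triples: (c1,s4,a1)→stocked(a1,s4) ✗  (c1,s5,a2)→stocked(a2,s5) ✗  (c2,s3,a3)→stocked(a3,s3) ✗  (c2,s4,a2)→stocked(a2,s4) ✗  (c3,s1,a2)→stocked(a2,s1) ✗  (c3,s5,a1)→stocked(a1,s5) ✓
Counterexamples (restrictor triples failing the scope): 5.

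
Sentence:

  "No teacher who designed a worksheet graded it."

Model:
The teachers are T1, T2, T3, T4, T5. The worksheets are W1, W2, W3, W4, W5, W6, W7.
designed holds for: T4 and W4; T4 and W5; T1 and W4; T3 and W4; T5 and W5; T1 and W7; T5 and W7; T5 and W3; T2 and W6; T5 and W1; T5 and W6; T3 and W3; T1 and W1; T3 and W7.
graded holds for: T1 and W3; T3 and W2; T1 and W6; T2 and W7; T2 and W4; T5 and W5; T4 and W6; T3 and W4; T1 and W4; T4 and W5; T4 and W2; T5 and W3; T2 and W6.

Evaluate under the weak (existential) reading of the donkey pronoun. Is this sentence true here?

False

"it" takes "a worksheet" as antecedent — a donkey pronoun bound across the clause boundary.
Truth condition: for no (t,w) with designed(t,w) does graded(t,w) hold.
Restrictor pairs — does the scope hold? (T1,W1):fails  (T1,W4):holds  (T1,W7):fails  (T2,W6):holds  (T3,W3):fails  (T3,W4):holds  (T3,W7):fails  (T4,W4):fails  (T4,W5):holds  (T5,W1):fails  (T5,W3):holds  (T5,W5):holds  (T5,W6):fails  (T5,W7):fails
Scope holds for 6 pair(s), so the sentence is false.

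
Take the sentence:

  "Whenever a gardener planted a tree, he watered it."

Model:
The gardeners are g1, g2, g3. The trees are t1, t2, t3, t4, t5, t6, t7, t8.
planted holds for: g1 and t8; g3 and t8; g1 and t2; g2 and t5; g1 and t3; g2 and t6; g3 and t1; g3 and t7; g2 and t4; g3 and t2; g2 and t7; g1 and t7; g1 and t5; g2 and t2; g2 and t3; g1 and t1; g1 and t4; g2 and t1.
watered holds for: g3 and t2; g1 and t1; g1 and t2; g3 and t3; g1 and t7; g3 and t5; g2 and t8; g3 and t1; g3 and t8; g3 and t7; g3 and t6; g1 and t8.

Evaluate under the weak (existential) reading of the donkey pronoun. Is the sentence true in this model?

False

"it" takes "a tree" as antecedent — a donkey pronoun bound across the clause boundary.
Weak reading: every gardener g with some planted-tree has at least one planted-tree t such that watered(g,t).
Per gardener: g1:✓  g2:✗  g3:✓
g2 has no witness among its planted-trees.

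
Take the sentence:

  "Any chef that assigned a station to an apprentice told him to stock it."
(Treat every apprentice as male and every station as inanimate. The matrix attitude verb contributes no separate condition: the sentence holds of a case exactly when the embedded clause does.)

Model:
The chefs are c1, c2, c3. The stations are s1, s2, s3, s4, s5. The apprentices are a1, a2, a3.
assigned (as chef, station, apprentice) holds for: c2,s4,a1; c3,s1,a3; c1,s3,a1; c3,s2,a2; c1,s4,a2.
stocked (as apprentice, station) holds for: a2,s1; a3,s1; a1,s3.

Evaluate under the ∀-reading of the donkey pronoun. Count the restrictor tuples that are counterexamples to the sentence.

"him" takes "an apprentice" as antecedent and "it" takes "a station"; both are donkey pronouns co-varying with the restrictor.
Strong reading: for every (c,s,a) with assigned(c,s,a), stocked(a,s).
Restrictor triples: (c1,s3,a1)→stocked(a1,s3) ✓  (c1,s4,a2)→stocked(a2,s4) ✗  (c2,s4,a1)→stocked(a1,s4) ✗  (c3,s1,a3)→stocked(a3,s1) ✓  (c3,s2,a2)→stocked(a2,s2) ✗
Counterexamples (restrictor triples failing the scope): 3.

3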